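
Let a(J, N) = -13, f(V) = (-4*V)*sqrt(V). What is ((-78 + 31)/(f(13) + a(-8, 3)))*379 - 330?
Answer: -905843/2691 + 71252*sqrt(13)/2691 ≈ -241.15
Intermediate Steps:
f(V) = -4*V**(3/2)
((-78 + 31)/(f(13) + a(-8, 3)))*379 - 330 = ((-78 + 31)/(-52*sqrt(13) - 13))*379 - 330 = -47/(-52*sqrt(13) - 13)*379 - 330 = -47/(-13 - 52*sqrt(13))*379 - 330 = -17813/(-13 - 52*sqrt(13)) - 330 = -330 - 17813/(-13 - 52*sqrt(13))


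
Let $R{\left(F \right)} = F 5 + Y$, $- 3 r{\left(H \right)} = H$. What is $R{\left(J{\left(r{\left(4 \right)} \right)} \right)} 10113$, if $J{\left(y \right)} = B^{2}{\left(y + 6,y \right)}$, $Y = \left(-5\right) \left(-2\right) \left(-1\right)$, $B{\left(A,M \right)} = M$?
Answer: $- \frac{33710}{3} \approx -11237.0$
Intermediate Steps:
$r{\left(H \right)} = - \frac{H}{3}$
$Y = -10$ ($Y = 10 \left(-1\right) = -10$)
$J{\left(y \right)} = y^{2}$
$R{\left(F \right)} = -10 + 5 F$ ($R{\left(F \right)} = F 5 - 10 = 5 F - 10 = -10 + 5 F$)
$R{\left(J{\left(r{\left(4 \right)} \right)} \right)} 10113 = \left(-10 + 5 \left(\left(- \frac{1}{3}\right) 4\right)^{2}\right) 10113 = \left(-10 + 5 \left(- \frac{4}{3}\right)^{2}\right) 10113 = \left(-10 + 5 \cdot \frac{16}{9}\right) 10113 = \left(-10 + \frac{80}{9}\right) 10113 = \left(- \frac{10}{9}\right) 10113 = - \frac{33710}{3}$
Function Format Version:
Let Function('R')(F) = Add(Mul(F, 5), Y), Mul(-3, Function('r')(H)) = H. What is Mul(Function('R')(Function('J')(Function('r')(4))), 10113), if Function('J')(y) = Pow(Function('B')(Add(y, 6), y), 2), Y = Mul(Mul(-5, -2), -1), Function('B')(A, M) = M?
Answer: Rational(-33710, 3) ≈ -11237.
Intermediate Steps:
Function('r')(H) = Mul(Rational(-1, 3), H)
Y = -10 (Y = Mul(10, -1) = -10)
Function('J')(y) = Pow(y, 2)
Function('R')(F) = Add(-10, Mul(5, F)) (Function('R')(F) = Add(Mul(F, 5), -10) = Add(Mul(5, F), -10) = Add(-10, Mul(5, F)))
Mul(Function('R')(Function('J')(Function('r')(4))), 10113) = Mul(Add(-10, Mul(5, Pow(Mul(Rational(-1, 3), 4), 2))), 10113) = Mul(Add(-10, Mul(5, Pow(Rational(-4, 3), 2))), 10113) = Mul(Add(-10, Mul(5, Rational(16, 9))), 10113) = Mul(Add(-10, Rational(80, 9)), 10113) = Mul(Rational(-10, 9), 10113) = Rational(-33710, 3)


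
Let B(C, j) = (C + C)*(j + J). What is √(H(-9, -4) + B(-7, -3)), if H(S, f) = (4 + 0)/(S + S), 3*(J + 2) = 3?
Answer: √502/3 ≈ 7.4685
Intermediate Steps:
J = -1 (J = -2 + (⅓)*3 = -2 + 1 = -1)
H(S, f) = 2/S (H(S, f) = 4/((2*S)) = 4*(1/(2*S)) = 2/S)
B(C, j) = 2*C*(-1 + j) (B(C, j) = (C + C)*(j - 1) = (2*C)*(-1 + j) = 2*C*(-1 + j))
√(H(-9, -4) + B(-7, -3)) = √(2/(-9) + 2*(-7)*(-1 - 3)) = √(2*(-⅑) + 2*(-7)*(-4)) = √(-2/9 + 56) = √(502/9) = √502/3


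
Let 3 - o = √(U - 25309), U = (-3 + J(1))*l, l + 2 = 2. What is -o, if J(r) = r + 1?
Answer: -3 + I*√25309 ≈ -3.0 + 159.09*I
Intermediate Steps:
J(r) = 1 + r
l = 0 (l = -2 + 2 = 0)
U = 0 (U = (-3 + (1 + 1))*0 = (-3 + 2)*0 = -1*0 = 0)
o = 3 - I*√25309 (o = 3 - √(0 - 25309) = 3 - √(-25309) = 3 - I*√25309 ≈ 3.0 - 159.09*I)
-o = -(3 - I*√25309) = -3 + I*√25309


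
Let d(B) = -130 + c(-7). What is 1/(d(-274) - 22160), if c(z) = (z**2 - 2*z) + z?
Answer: -1/22234 ≈ -4.4976e-5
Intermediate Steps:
c(z) = z**2 - z
d(B) = -74 (d(B) = -130 - 7*(-1 - 7) = -130 - 7*(-8) = -130 + 56 = -74)
1/(d(-274) - 22160) = 1/(-74 - 22160) = 1/(-22234) = -1/22234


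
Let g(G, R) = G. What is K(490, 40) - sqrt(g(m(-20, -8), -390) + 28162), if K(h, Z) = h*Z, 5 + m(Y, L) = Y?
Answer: 19600 - sqrt(28137) ≈ 19432.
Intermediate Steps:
m(Y, L) = -5 + Y
K(h, Z) = Z*h
K(490, 40) - sqrt(g(m(-20, -8), -390) + 28162) = 40*490 - sqrt((-5 - 20) + 28162) = 19600 - sqrt(-25 + 28162) = 19600 - sqrt(28137)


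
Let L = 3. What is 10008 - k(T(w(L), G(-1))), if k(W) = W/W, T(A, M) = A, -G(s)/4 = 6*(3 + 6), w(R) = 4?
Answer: 10007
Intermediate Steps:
G(s) = -216 (G(s) = -24*(3 + 6) = -24*9 = -4*54 = -216)
k(W) = 1
10008 - k(T(w(L), G(-1))) = 10008 - 1*1 = 10008 - 1 = 10007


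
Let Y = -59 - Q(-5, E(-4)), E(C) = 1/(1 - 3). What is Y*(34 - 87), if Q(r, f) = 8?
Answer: 3551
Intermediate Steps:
E(C) = -1/2 (E(C) = 1/(-2) = -1/2)
Y = -67 (Y = -59 - 1*8 = -59 - 8 = -67)
Y*(34 - 87) = -67*(34 - 87) = -67*(-53) = 3551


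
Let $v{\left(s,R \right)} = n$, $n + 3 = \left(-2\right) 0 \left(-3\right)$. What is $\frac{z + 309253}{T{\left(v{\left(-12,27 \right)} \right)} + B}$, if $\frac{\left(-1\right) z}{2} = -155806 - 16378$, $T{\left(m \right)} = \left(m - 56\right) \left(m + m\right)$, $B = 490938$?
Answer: $\frac{653621}{491292} \approx 1.3304$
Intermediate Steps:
$n = -3$ ($n = -3 + \left(-2\right) 0 \left(-3\right) = -3 + 0 \left(-3\right) = -3 + 0 = -3$)
$v{\left(s,R \right)} = -3$
$T{\left(m \right)} = 2 m \left(-56 + m\right)$ ($T{\left(m \right)} = \left(-56 + m\right) 2 m = 2 m \left(-56 + m\right)$)
$z = 344368$ ($z = - 2 \left(-155806 - 16378\right) = \left(-2\right) \left(-172184\right) = 344368$)
$\frac{z + 309253}{T{\left(v{\left(-12,27 \right)} \right)} + B} = \frac{344368 + 309253}{2 \left(-3\right) \left(-56 - 3\right) + 490938} = \frac{653621}{2 \left(-3\right) \left(-59\right) + 490938} = \frac{653621}{354 + 490938} = \frac{653621}{491292}$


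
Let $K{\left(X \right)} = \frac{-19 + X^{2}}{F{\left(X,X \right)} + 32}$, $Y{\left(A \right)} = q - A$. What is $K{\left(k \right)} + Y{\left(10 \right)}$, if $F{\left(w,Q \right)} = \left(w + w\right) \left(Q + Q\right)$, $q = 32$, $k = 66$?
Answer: $\frac{388369}{17456} \approx 22.248$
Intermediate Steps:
$F{\left(w,Q \right)} = 4 Q w$ ($F{\left(w,Q \right)} = 2 w 2 Q = 4 Q w$)
$Y{\left(A \right)} = 32 - A$
$K{\left(X \right)} = \frac{-19 + X^{2}}{32 + 4 X^{2}}$ ($K{\left(X \right)} = \frac{-19 + X^{2}}{4 X X + 32} = \frac{-19 + X^{2}}{4 X^{2} + 32} = \frac{-19 + X^{2}}{32 + 4 X^{2}}$)
$K{\left(k \right)} + Y{\left(10 \right)} = \frac{-19 + 66^{2}}{4 \left(8 + 66^{2}\right)} + \left(32 - 10\right) = \frac{-19 + 4356}{4 \left(8 + 4356\right)} + \left(32 - 10\right) = \frac{1}{4} \cdot \frac{1}{4364} \cdot 4337 + 22 = \frac{4337}{17456} + 22 = \frac{388369}{17456}$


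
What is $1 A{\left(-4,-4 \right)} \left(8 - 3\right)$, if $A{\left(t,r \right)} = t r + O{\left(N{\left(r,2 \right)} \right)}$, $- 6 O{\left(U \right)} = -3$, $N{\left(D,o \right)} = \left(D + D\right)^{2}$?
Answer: $\frac{165}{2} \approx 82.5$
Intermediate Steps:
$N{\left(D,o \right)} = 4 D^{2}$ ($N{\left(D,o \right)} = \left(2 D\right)^{2} = 4 D^{2}$)
$O{\left(U \right)} = \frac{1}{2}$ ($O{\left(U \right)} = \left(- \frac{1}{6}\right) \left(-3\right) = \frac{1}{2}$)
$A{\left(t,r \right)} = \frac{1}{2} + r t$ ($A{\left(t,r \right)} = t r + \frac{1}{2} = r t + \frac{1}{2} = \frac{1}{2} + r t$)
$1 A{\left(-4,-4 \right)} \left(8 - 3\right) = 1 \left(\frac{1}{2} - -16\right) \left(8 - 3\right) = 1 \left(\frac{1}{2} + 16\right) 5 = 1 \cdot \frac{33}{2} \cdot 5 = \frac{33}{2} \cdot 5 = \frac{165}{2}$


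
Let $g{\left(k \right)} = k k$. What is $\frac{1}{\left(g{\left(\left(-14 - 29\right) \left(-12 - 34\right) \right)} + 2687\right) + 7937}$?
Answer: $\frac{1}{3923108} \approx 2.549 \cdot 10^{-7}$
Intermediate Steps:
$g{\left(k \right)} = k^{2}$
$\frac{1}{\left(g{\left(\left(-14 - 29\right) \left(-12 - 34\right) \right)} + 2687\right) + 7937} = \frac{1}{\left(\left(\left(-14 - 29\right) \left(-12 - 34\right)\right)^{2} + 2687\right) + 7937} = \frac{1}{\left(\left(\left(-43\right) \left(-46\right)\right)^{2} + 2687\right) + 7937} = \frac{1}{\left(1978^{2} + 2687\right) + 7937} = \frac{1}{\left(3912484 + 2687\right) + 7937} = \frac{1}{3915171 + 7937} = \frac{1}{3923108}$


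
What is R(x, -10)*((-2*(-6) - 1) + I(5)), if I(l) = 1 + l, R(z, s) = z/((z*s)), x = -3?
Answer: -17/10 ≈ -1.7000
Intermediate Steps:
R(z, s) = 1/s (R(z, s) = z/((s*z)) = z*(1/(s*z)) = 1/s)
R(x, -10)*((-2*(-6) - 1) + I(5)) = ((-2*(-6) - 1) + (1 + 5))/(-10) = -((12 - 1) + 6)/10 = -(11 + 6)/10 = -⅒*17 = -17/10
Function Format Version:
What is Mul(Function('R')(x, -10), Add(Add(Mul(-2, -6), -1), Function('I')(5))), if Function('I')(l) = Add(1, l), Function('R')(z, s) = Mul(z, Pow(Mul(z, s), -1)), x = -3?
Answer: Rational(-17, 10) ≈ -1.7000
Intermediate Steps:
Function('R')(z, s) = Pow(s, -1) (Function('R')(z, s) = Mul(z, Pow(Mul(s, z), -1)) = Mul(z, Mul(Pow(s, -1), Pow(z, -1))) = Pow(s, -1))
Mul(Function('R')(x, -10), Add(Add(Mul(-2, -6), -1), Function('I')(5))) = Mul(Pow(-10, -1), Add(Add(Mul(-2, -6), -1), Add(1, 5))) = Mul(Rational(-1, 10), Add(Add(12, -1), 6)) = Mul(Rational(-1, 10), Add(11, 6)) = Mul(Rational(-1, 10), 17) = Rational(-17, 10)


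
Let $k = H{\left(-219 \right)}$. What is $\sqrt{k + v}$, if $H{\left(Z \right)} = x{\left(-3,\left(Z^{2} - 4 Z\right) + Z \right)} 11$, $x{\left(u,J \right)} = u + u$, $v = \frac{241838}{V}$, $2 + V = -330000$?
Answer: $\frac{i \sqrt{1816823535985}}{165001} \approx 8.169 i$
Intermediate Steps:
$V = -330002$ ($V = -2 - 330000 = -330002$)
$v = - \frac{120919}{165001}$ ($v = \frac{241838}{-330002} = 241838 \left(- \frac{1}{330002}\right) = - \frac{120919}{165001} \approx -0.73284$)
$x{\left(u,J \right)} = 2 u$
$H{\left(Z \right)} = -66$ ($H{\left(Z \right)} = 2 \left(-3\right) 11 = \left(-6\right) 11 = -66$)
$k = -66$
$\sqrt{k + v} = \sqrt{-66 - \frac{120919}{165001}} = \sqrt{- \frac{11010985}{165001}} = \frac{i \sqrt{1816823535985}}{165001}$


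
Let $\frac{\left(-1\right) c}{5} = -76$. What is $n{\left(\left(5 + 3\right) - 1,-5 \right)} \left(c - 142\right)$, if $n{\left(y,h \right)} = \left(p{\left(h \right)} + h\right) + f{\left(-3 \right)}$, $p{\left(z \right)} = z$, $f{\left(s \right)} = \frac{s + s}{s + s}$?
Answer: $-2142$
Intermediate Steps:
$c = 380$ ($c = \left(-5\right) \left(-76\right) = 380$)
$f{\left(s \right)} = 1$ ($f{\left(s \right)} = \frac{2 s}{2 s} = 2 s \frac{1}{2 s} = 1$)
$n{\left(y,h \right)} = 1 + 2 h$ ($n{\left(y,h \right)} = \left(h + h\right) + 1 = 2 h + 1 = 1 + 2 h$)
$n{\left(\left(5 + 3\right) - 1,-5 \right)} \left(c - 142\right) = \left(1 + 2 \left(-5\right)\right) \left(380 - 142\right) = \left(1 - 10\right) 238 = \left(-9\right) 238 = -2142$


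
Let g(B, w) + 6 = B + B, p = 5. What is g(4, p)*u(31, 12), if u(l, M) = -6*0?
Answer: 0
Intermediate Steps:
g(B, w) = -6 + 2*B (g(B, w) = -6 + (B + B) = -6 + 2*B)
u(l, M) = 0
g(4, p)*u(31, 12) = (-6 + 2*4)*0 = (-6 + 8)*0 = 2*0 = 0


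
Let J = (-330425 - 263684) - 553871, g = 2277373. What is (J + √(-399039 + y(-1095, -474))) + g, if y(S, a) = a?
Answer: 1129393 + I*√399513 ≈ 1.1294e+6 + 632.07*I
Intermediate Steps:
J = -1147980 (J = -594109 - 553871 = -1147980)
(J + √(-399039 + y(-1095, -474))) + g = (-1147980 + √(-399039 - 474)) + 2277373 = (-1147980 + √(-399513)) + 2277373 = (-1147980 + I*√399513) + 2277373 = 1129393 + I*√399513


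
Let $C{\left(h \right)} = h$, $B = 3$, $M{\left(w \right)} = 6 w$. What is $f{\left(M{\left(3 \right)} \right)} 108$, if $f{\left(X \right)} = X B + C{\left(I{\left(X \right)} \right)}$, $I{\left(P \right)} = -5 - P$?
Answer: $3348$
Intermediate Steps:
$f{\left(X \right)} = -5 + 2 X$ ($f{\left(X \right)} = X 3 - \left(5 + X\right) = 3 X - \left(5 + X\right) = -5 + 2 X$)
$f{\left(M{\left(3 \right)} \right)} 108 = \left(-5 + 2 \cdot 6 \cdot 3\right) 108 = \left(-5 + 2 \cdot 18\right) 108 = \left(-5 + 36\right) 108 = 31 \cdot 108 = 3348$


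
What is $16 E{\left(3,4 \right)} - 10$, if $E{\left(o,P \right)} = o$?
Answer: $38$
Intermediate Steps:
$16 E{\left(3,4 \right)} - 10 = 16 \cdot 3 - 10 = 48 - 10 = 38$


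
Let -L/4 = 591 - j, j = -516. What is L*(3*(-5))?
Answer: 66420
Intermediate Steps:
L = -4428 (L = -4*(591 - 1*(-516)) = -4*(591 + 516) = -4*1107 = -4428)
L*(3*(-5)) = -13284*(-5) = -4428*(-15) = 66420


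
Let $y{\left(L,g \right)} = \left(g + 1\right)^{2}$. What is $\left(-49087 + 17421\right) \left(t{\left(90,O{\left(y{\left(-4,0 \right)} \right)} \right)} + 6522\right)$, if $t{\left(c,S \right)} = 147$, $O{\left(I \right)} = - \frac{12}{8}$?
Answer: $-211180554$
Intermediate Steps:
$y{\left(L,g \right)} = \left(1 + g\right)^{2}$
$O{\left(I \right)} = - \frac{3}{2}$ ($O{\left(I \right)} = \left(-12\right) \frac{1}{8} = - \frac{3}{2}$)
$\left(-49087 + 17421\right) \left(t{\left(90,O{\left(y{\left(-4,0 \right)} \right)} \right)} + 6522\right) = \left(-49087 + 17421\right) \left(147 + 6522\right) = \left(-31666\right) 6669 = -211180554$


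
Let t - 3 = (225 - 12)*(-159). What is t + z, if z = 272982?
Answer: 239118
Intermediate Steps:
t = -33864 (t = 3 + (225 - 12)*(-159) = 3 + 213*(-159) = 3 - 33867 = -33864)
t + z = -33864 + 272982 = 239118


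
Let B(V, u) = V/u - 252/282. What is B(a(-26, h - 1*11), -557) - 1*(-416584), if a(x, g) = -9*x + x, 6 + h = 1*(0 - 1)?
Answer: 10905719366/26179 ≈ 4.1658e+5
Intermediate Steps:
h = -7 (h = -6 + 1*(0 - 1) = -6 + 1*(-1) = -6 - 1 = -7)
a(x, g) = -8*x
B(V, u) = -42/47 + V/u (B(V, u) = V/u - 252*1/282 = V/u - 42/47 = -42/47 + V/u)
B(a(-26, h - 1*11), -557) - 1*(-416584) = (-42/47 - 8*(-26)/(-557)) - 1*(-416584) = (-42/47 + 208*(-1/557)) + 416584 = (-42/47 - 208/557) + 416584 = -33170/26179 + 416584 = 10905719366/26179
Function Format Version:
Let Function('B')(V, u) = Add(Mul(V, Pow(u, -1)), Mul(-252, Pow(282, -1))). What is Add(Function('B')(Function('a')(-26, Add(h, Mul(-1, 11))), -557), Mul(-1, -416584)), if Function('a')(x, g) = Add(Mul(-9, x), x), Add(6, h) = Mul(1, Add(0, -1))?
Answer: Rational(10905719366, 26179) ≈ 4.1658e+5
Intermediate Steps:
h = -7 (h = Add(-6, Mul(1, Add(0, -1))) = Add(-6, Mul(1, -1)) = Add(-6, -1) = -7)
Function('a')(x, g) = Mul(-8, x)
Function('B')(V, u) = Add(Rational(-42, 47), Mul(V, Pow(u, -1))) (Function('B')(V, u) = Add(Mul(V, Pow(u, -1)), Mul(-252, Rational(1, 282))) = Add(Mul(V, Pow(u, -1)), Rational(-42, 47)) = Add(Rational(-42, 47), Mul(V, Pow(u, -1))))
Add(Function('B')(Function('a')(-26, Add(h, Mul(-1, 11))), -557), Mul(-1, -416584)) = Add(Add(Rational(-42, 47), Mul(Mul(-8, -26), Pow(-557, -1))), Mul(-1, -416584)) = Add(Add(Rational(-42, 47), Mul(208, Rational(-1, 557))), 416584) = Add(Add(Rational(-42, 47), Rational(-208, 557)), 416584) = Add(Rational(-33170, 26179), 416584) = Rational(10905719366, 26179)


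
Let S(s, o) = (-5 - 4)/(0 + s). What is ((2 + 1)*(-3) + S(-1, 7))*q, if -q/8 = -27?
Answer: 0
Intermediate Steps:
S(s, o) = -9/s
q = 216 (q = -8*(-27) = 216)
((2 + 1)*(-3) + S(-1, 7))*q = ((2 + 1)*(-3) - 9/(-1))*216 = (3*(-3) - 9*(-1))*216 = (-9 + 9)*216 = 0*216 = 0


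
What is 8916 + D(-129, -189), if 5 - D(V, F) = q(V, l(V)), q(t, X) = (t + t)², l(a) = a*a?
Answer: -57643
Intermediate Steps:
l(a) = a²
q(t, X) = 4*t² (q(t, X) = (2*t)² = 4*t²)
D(V, F) = 5 - 4*V²
8916 + D(-129, -189) = 8916 + (5 - 4*(-129)²) = 8916 + (5 - 4*16641) = 8916 + (5 - 66564) = 8916 - 66559 = -57643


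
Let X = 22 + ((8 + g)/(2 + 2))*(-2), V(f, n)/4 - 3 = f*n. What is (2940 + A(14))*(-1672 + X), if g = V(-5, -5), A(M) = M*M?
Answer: -5362560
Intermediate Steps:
A(M) = M²
V(f, n) = 12 + 4*f*n (V(f, n) = 12 + 4*(f*n) = 12 + 4*f*n)
g = 112 (g = 12 + 4*(-5)*(-5) = 12 + 100 = 112)
X = -38 (X = 22 + ((8 + 112)/(2 + 2))*(-2) = 22 + (120/4)*(-2) = 22 + (120*(¼))*(-2) = 22 + 30*(-2) = 22 - 60 = -38)
(2940 + A(14))*(-1672 + X) = (2940 + 14²)*(-1672 - 38) = (2940 + 196)*(-1710) = 3136*(-1710) = -5362560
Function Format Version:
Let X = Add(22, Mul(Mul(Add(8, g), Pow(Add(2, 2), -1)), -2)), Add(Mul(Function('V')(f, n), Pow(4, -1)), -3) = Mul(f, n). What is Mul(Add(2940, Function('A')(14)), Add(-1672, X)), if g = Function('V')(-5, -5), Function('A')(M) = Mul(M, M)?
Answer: -5362560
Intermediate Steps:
Function('A')(M) = Pow(M, 2)
Function('V')(f, n) = Add(12, Mul(4, f, n)) (Function('V')(f, n) = Add(12, Mul(4, Mul(f, n))) = Add(12, Mul(4, f, n)))
g = 112 (g = Add(12, Mul(4, -5, -5)) = Add(12, 100) = 112)
X = -38 (X = Add(22, Mul(Mul(Add(8, 112), Pow(Add(2, 2), -1)), -2)) = Add(22, Mul(Mul(120, Pow(4, -1)), -2)) = Add(22, Mul(Mul(120, Rational(1, 4)), -2)) = Add(22, Mul(30, -2)) = Add(22, -60) = -38)
Mul(Add(2940, Function('A')(14)), Add(-1672, X)) = Mul(Add(2940, Pow(14, 2)), Add(-1672, -38)) = Mul(Add(2940, 196), -1710) = Mul(3136, -1710) = -5362560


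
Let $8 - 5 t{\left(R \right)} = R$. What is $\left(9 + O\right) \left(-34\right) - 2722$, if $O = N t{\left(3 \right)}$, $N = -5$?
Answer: $-2858$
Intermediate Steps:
$t{\left(R \right)} = \frac{8}{5} - \frac{R}{5}$
$O = -5$ ($O = - 5 \left(\frac{8}{5} - \frac{3}{5}\right) = \left(-5\right) 1 = -5$)
$\left(9 + O\right) \left(-34\right) - 2722 = \left(9 - 5\right) \left(-34\right) - 2722 = 4 \left(-34\right) - 2722 = -136 - 2722 = -2858$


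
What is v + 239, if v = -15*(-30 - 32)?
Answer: 1169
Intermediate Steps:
v = 930 (v = -15*(-62) = 930)
v + 239 = 930 + 239 = 1169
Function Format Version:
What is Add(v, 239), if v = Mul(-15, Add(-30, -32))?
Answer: 1169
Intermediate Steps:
v = 930 (v = Mul(-15, -62) = 930)
Add(v, 239) = Add(930, 239) = 1169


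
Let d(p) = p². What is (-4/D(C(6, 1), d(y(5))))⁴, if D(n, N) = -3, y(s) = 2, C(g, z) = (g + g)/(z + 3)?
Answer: 256/81 ≈ 3.1605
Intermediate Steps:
C(g, z) = 2*g/(3 + z) (C(g, z) = (2*g)/(3 + z) = 2*g/(3 + z))
(-4/D(C(6, 1), d(y(5))))⁴ = (-4/(-3))⁴ = (-4*(-⅓))⁴ = (4/3)⁴ = 256/81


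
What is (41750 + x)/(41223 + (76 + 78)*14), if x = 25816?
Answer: 67566/43379 ≈ 1.5576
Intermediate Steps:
(41750 + x)/(41223 + (76 + 78)*14) = (41750 + 25816)/(41223 + (76 + 78)*14) = 67566/(41223 + 154*14) = 67566/(41223 + 2156) = 67566/43379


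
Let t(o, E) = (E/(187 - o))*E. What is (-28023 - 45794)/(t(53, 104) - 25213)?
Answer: 4945739/1683863 ≈ 2.9371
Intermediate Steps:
t(o, E) = E²/(187 - o)
(-28023 - 45794)/(t(53, 104) - 25213) = (-28023 - 45794)/(-1*104²/(-187 + 53) - 25213) = -73817/(-1*10816/(-134) - 25213) = -73817/(-1*10816*(-1/134) - 25213) = -73817/(5408/67 - 25213) = -73817/(-1683863/67) = -73817*(-67/1683863) = 4945739/1683863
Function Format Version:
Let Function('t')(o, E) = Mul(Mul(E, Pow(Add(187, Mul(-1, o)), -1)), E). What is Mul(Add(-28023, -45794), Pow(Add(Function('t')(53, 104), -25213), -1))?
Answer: Rational(4945739, 1683863) ≈ 2.9371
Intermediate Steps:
Function('t')(o, E) = Mul(Pow(E, 2), Pow(Add(187, Mul(-1, o)), -1))
Mul(Add(-28023, -45794), Pow(Add(Function('t')(53, 104), -25213), -1)) = Mul(Add(-28023, -45794), Pow(Add(Mul(-1, Pow(104, 2), Pow(Add(-187, 53), -1)), -25213), -1)) = Mul(-73817, Pow(Add(Mul(-1, 10816, Pow(-134, -1)), -25213), -1)) = Mul(-73817, Pow(Add(Mul(-1, 10816, Rational(-1, 134)), -25213), -1)) = Mul(-73817, Pow(Add(Rational(5408, 67), -25213), -1)) = Mul(-73817, Pow(Rational(-1683863, 67), -1)) = Mul(-73817, Rational(-67, 1683863)) = Rational(4945739, 1683863)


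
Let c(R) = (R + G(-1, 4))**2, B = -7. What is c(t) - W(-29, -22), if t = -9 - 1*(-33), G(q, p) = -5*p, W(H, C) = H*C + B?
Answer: -615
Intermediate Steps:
W(H, C) = -7 + C*H (W(H, C) = H*C - 7 = C*H - 7 = -7 + C*H)
t = 24 (t = -9 + 33 = 24)
c(R) = (-20 + R)**2 (c(R) = (R - 5*4)**2 = (R - 20)**2 = (-20 + R)**2)
c(t) - W(-29, -22) = (-20 + 24)**2 - (-7 - 22*(-29)) = 4**2 - (-7 + 638) = 16 - 1*631 = 16 - 631 = -615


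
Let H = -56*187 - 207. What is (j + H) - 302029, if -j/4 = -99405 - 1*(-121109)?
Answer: -399524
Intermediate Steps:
j = -86816 (j = -4*(-99405 - 1*(-121109)) = -4*(-99405 + 121109) = -4*21704 = -86816)
H = -10679 (H = -10472 - 207 = -10679)
(j + H) - 302029 = (-86816 - 10679) - 302029 = -97495 - 302029 = -399524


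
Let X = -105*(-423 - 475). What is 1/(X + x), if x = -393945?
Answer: -1/299655 ≈ -3.3372e-6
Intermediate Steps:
X = 94290 (X = -105*(-898) = 94290)
1/(X + x) = 1/(94290 - 393945) = 1/(-299655) = -1/299655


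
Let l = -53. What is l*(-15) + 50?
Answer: 845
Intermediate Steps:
l*(-15) + 50 = -53*(-15) + 50 = 795 + 50 = 845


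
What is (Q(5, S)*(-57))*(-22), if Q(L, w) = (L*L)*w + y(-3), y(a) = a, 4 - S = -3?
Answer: 215688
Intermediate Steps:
S = 7 (S = 4 - 1*(-3) = 4 + 3 = 7)
Q(L, w) = -3 + w*L**2 (Q(L, w) = (L*L)*w - 3 = L**2*w - 3 = w*L**2 - 3 = -3 + w*L**2)
(Q(5, S)*(-57))*(-22) = ((-3 + 7*5**2)*(-57))*(-22) = ((-3 + 7*25)*(-57))*(-22) = ((-3 + 175)*(-57))*(-22) = (172*(-57))*(-22) = -9804*(-22) = 215688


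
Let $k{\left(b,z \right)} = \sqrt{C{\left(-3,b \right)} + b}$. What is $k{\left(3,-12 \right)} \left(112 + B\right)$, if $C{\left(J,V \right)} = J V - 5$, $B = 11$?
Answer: $123 i \sqrt{11} \approx 407.94 i$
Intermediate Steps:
$C{\left(J,V \right)} = -5 + J V$
$k{\left(b,z \right)} = \sqrt{-5 - 2 b}$ ($k{\left(b,z \right)} = \sqrt{\left(-5 - 3 b\right) + b} = \sqrt{-5 - 2 b}$)
$k{\left(3,-12 \right)} \left(112 + B\right) = \sqrt{-5 - 6} \left(112 + 11\right) = \sqrt{-5 - 6} \cdot 123 = \sqrt{-11} \cdot 123 = i \sqrt{11} \cdot 123 = 123 i \sqrt{11}$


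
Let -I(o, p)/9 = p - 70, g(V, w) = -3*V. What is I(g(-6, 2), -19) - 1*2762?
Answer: -1961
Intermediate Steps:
I(o, p) = 630 - 9*p (I(o, p) = -9*(p - 70) = -9*(-70 + p) = 630 - 9*p)
I(g(-6, 2), -19) - 1*2762 = (630 - 9*(-19)) - 1*2762 = (630 + 171) - 2762 = 801 - 2762 = -1961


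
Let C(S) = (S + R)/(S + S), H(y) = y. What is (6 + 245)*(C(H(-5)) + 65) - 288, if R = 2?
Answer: 161023/10 ≈ 16102.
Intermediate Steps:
C(S) = (2 + S)/(2*S) (C(S) = (S + 2)/(S + S) = (2 + S)/((2*S)) = (2 + S)*(1/(2*S)) = (2 + S)/(2*S))
(6 + 245)*(C(H(-5)) + 65) - 288 = (6 + 245)*((1/2)*(2 - 5)/(-5) + 65) - 288 = 251*((1/2)*(-1/5)*(-3) + 65) - 288 = 251*(3/10 + 65) - 288 = 251*(653/10) - 288 = 163903/10 - 288 = 161023/10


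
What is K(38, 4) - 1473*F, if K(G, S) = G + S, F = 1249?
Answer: -1839735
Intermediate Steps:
K(38, 4) - 1473*F = (38 + 4) - 1473*1249 = 42 - 1839777 = -1839735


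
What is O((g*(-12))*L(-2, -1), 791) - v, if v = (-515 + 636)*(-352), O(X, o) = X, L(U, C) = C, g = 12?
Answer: 42736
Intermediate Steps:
v = -42592 (v = 121*(-352) = -42592)
O((g*(-12))*L(-2, -1), 791) - v = (12*(-12))*(-1) - 1*(-42592) = -144*(-1) + 42592 = 144 + 42592 = 42736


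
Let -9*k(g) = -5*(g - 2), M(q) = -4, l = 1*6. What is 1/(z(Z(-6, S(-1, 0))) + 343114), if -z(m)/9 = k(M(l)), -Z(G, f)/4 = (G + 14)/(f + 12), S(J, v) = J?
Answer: 1/343144 ≈ 2.9142e-6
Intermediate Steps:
l = 6
k(g) = -10/9 + 5*g/9 (k(g) = -(-5)*(g - 2)/9 = -(-5)*(-2 + g)/9 = -(10 - 5*g)/9 = -10/9 + 5*g/9)
Z(G, f) = -4*(14 + G)/(12 + f) (Z(G, f) = -4*(G + 14)/(f + 12) = -4*(14 + G)/(12 + f))
z(m) = 30 (z(m) = -9*(-10/9 + (5/9)*(-4)) = -9*(-10/9 - 20/9) = -9*(-10/3) = 30)
1/(z(Z(-6, S(-1, 0))) + 343114) = 1/(30 + 343114) = 1/343144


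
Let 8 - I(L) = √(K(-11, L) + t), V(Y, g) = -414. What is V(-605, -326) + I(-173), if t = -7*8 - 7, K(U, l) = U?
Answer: -406 - I*√74 ≈ -406.0 - 8.6023*I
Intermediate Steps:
t = -63 (t = -56 - 7 = -63)
I(L) = 8 - I*√74 (I(L) = 8 - √(-11 - 63) = 8 - √(-74) = 8 - I*√74)
V(-605, -326) + I(-173) = -414 + (8 - I*√74) = -406 - I*√74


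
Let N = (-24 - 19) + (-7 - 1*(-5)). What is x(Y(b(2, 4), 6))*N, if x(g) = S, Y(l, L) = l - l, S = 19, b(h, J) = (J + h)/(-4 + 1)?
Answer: -855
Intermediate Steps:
b(h, J) = -J/3 - h/3 (b(h, J) = (J + h)/(-3) = (J + h)*(-⅓) = -J/3 - h/3)
Y(l, L) = 0
N = -45 (N = -43 + (-7 + 5) = -43 - 2 = -45)
x(g) = 19
x(Y(b(2, 4), 6))*N = 19*(-45) = -855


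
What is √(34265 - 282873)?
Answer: 4*I*√15538 ≈ 498.61*I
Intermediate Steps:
√(34265 - 282873) = √(-248608) = 4*I*√15538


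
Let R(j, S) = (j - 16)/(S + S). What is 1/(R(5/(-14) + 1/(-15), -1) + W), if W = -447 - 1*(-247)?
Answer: -420/80551 ≈ -0.0052141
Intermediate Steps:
W = -200 (W = -447 + 247 = -200)
R(j, S) = (-16 + j)/(2*S) (R(j, S) = (-16 + j)/((2*S)) = (-16 + j)*(1/(2*S)) = (-16 + j)/(2*S))
1/(R(5/(-14) + 1/(-15), -1) + W) = 1/((½)*(-16 + (5/(-14) + 1/(-15)))/(-1) - 200) = 1/((½)*(-1)*(-16 + (5*(-1/14) + 1*(-1/15))) - 200) = 1/((½)*(-1)*(-16 + (-5/14 - 1/15)) - 200) = 1/((½)*(-1)*(-16 - 89/210) - 200) = 1/((½)*(-1)*(-3449/210) - 200) = 1/(3449/420 - 200) = 1/(-80551/420) = -420/80551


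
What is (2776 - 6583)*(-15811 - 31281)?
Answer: 179279244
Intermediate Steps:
(2776 - 6583)*(-15811 - 31281) = -3807*(-47092) = 179279244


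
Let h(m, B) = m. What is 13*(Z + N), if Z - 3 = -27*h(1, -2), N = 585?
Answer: 7293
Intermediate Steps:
Z = -24 (Z = 3 - 27*1 = 3 - 27 = -24)
13*(Z + N) = 13*(-24 + 585) = 13*561 = 7293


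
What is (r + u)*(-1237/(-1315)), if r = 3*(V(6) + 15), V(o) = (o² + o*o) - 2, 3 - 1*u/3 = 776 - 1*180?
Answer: -1885188/1315 ≈ -1433.6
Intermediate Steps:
u = -1779 (u = 9 - 3*(776 - 1*180) = 9 - 3*(776 - 180) = 9 - 3*596 = 9 - 1788 = -1779)
V(o) = -2 + 2*o² (V(o) = (o² + o²) - 2 = 2*o² - 2 = -2 + 2*o²)
r = 255 (r = 3*((-2 + 2*6²) + 15) = 3*((-2 + 2*36) + 15) = 3*((-2 + 72) + 15) = 3*(70 + 15) = 3*85 = 255)
(r + u)*(-1237/(-1315)) = (255 - 1779)*(-1237/(-1315)) = -(-1885188)*(-1)/1315 = -1524*1237/1315 = -1885188/1315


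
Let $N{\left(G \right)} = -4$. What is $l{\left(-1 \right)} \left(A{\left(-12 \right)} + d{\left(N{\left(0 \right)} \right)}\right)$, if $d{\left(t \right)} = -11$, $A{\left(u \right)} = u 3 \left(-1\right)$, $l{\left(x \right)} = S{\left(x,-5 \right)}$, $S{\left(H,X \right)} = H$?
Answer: $-25$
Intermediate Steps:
$l{\left(x \right)} = x$
$A{\left(u \right)} = - 3 u$ ($A{\left(u \right)} = 3 u \left(-1\right) = - 3 u$)
$l{\left(-1 \right)} \left(A{\left(-12 \right)} + d{\left(N{\left(0 \right)} \right)}\right) = - (\left(-3\right) \left(-12\right) - 11) = - (36 - 11) = \left(-1\right) 25 = -25$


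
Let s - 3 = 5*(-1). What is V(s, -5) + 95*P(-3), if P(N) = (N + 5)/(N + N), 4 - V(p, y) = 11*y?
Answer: 82/3 ≈ 27.333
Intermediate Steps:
s = -2 (s = 3 + 5*(-1) = 3 - 5 = -2)
V(p, y) = 4 - 11*y
P(N) = (5 + N)/(2*N) (P(N) = (5 + N)/((2*N)) = (5 + N)*(1/(2*N)) = (5 + N)/(2*N))
V(s, -5) + 95*P(-3) = (4 - 11*(-5)) + 95*((½)*(5 - 3)/(-3)) = (4 + 55) + 95*((½)*(-⅓)*2) = 59 + 95*(-⅓) = 59 - 95/3 = 82/3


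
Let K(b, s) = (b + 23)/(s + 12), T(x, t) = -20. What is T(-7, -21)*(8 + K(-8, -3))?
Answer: -580/3 ≈ -193.33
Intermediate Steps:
K(b, s) = (23 + b)/(12 + s)
T(-7, -21)*(8 + K(-8, -3)) = -20*(8 + (23 - 8)/(12 - 3)) = -20*(8 + 15/9) = -20*(8 + (⅑)*15) = -20*(8 + 5/3) = -20*29/3 = -580/3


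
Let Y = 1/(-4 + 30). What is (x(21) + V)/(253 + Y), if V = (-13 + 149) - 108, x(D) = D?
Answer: 1274/6579 ≈ 0.19365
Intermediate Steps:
Y = 1/26 ≈ 0.038462
V = 28 (V = 136 - 108 = 28)
(x(21) + V)/(253 + Y) = (21 + 28)/(253 + 1/26) = 49/(6579/26) = 49*(26/6579) = 1274/6579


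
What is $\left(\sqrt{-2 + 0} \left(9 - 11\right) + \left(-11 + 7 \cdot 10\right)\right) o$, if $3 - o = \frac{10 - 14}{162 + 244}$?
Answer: $\frac{36049}{203} - \frac{1222 i \sqrt{2}}{203} \approx 177.58 - 8.5132 i$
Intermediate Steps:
$o = \frac{611}{203}$ ($o = 3 - \frac{10 - 14}{162 + 244} = 3 - - \frac{4}{406} = 3 - \left(-4\right) \frac{1}{406} = 3 - - \frac{2}{203} = 3 + \frac{2}{203} = \frac{611}{203} \approx 3.0099$)
$\left(\sqrt{-2 + 0} \left(9 - 11\right) + \left(-11 + 7 \cdot 10\right)\right) o = \left(\sqrt{-2 + 0} \left(9 - 11\right) + \left(-11 + 7 \cdot 10\right)\right) \frac{611}{203} = \left(\sqrt{-2} \left(-2\right) + \left(-11 + 70\right)\right) \frac{611}{203} = \left(i \sqrt{2} \left(-2\right) + 59\right) \frac{611}{203} = \left(- 2 i \sqrt{2} + 59\right) \frac{611}{203} = \left(59 - 2 i \sqrt{2}\right) \frac{611}{203} = \frac{36049}{203} - \frac{1222 i \sqrt{2}}{203}$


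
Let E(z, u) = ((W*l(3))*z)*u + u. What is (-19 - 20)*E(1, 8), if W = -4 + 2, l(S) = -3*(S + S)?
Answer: -11544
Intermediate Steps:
l(S) = -6*S
W = -2
E(z, u) = u + 36*u*z (E(z, u) = ((-(-12)*3)*z)*u + u = ((-2*(-18))*z)*u + u = (36*z)*u + u = 36*u*z + u = u + 36*u*z)
(-19 - 20)*E(1, 8) = (-19 - 20)*(8*(1 + 36*1)) = -312*(1 + 36) = -312*37 = -39*296 = -11544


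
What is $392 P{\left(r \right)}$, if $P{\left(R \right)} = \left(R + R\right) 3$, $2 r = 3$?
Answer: $3528$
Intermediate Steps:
$r = \frac{3}{2}$ ($r = \frac{1}{2} \cdot 3 = \frac{3}{2} \approx 1.5$)
$P{\left(R \right)} = 6 R$ ($P{\left(R \right)} = 2 R 3 = 6 R$)
$392 P{\left(r \right)} = 392 \cdot 6 \cdot \frac{3}{2} = 392 \cdot 9 = 3528$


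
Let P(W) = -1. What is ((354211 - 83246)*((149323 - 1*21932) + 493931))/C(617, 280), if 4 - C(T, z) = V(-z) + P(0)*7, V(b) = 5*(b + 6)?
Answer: 168356515730/1381 ≈ 1.2191e+8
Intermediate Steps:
V(b) = 30 + 5*b (V(b) = 5*(6 + b) = 30 + 5*b)
C(T, z) = -19 + 5*z (C(T, z) = 4 - ((30 + 5*(-z)) - 1*7) = 4 - ((30 - 5*z) - 7) = 4 - (23 - 5*z) = 4 + (-23 + 5*z) = -19 + 5*z)
((354211 - 83246)*((149323 - 1*21932) + 493931))/C(617, 280) = ((354211 - 83246)*((149323 - 1*21932) + 493931))/(-19 + 5*280) = (270965*((149323 - 21932) + 493931))/(-19 + 1400) = (270965*(127391 + 493931))/1381 = (270965*621322)*(1/1381) = 168356515730*(1/1381) = 168356515730/1381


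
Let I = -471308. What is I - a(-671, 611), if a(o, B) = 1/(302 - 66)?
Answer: -111228689/236 ≈ -4.7131e+5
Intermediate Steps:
a(o, B) = 1/236
I - a(-671, 611) = -471308 - 1*1/236 = -471308 - 1/236 = -111228689/236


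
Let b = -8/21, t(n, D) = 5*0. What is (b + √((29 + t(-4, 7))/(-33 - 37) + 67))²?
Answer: 294283/4410 - 8*√326270/735 ≈ 60.514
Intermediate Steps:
t(n, D) = 0
b = -8/21 (b = -8*1/21 = -8/21 ≈ -0.38095)
(b + √((29 + t(-4, 7))/(-33 - 37) + 67))² = (-8/21 + √((29 + 0)/(-33 - 37) + 67))² = (-8/21 + √(29/(-70) + 67))² = (-8/21 + √(29*(-1/70) + 67))² = (-8/21 + √(-29/70 + 67))² = (-8/21 + √(4661/70))² = (-8/21 + √326270/70)²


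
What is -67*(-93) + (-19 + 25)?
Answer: 6237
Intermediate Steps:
-67*(-93) + (-19 + 25) = 6231 + 6 = 6237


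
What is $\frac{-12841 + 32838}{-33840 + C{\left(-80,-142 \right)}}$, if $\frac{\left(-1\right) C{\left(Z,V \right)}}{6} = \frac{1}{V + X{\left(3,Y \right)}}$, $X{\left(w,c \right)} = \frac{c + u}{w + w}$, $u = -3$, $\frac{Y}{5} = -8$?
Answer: $- \frac{17897315}{30286764} \approx -0.59093$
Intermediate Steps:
$Y = -40$ ($Y = 5 \left(-8\right) = -40$)
$X{\left(w,c \right)} = \frac{-3 + c}{2 w}$ ($X{\left(w,c \right)} = \frac{c - 3}{w + w} = \frac{-3 + c}{2 w}$)
$C{\left(Z,V \right)} = - \frac{6}{- \frac{43}{6} + V}$ ($C{\left(Z,V \right)} = - \frac{6}{V + \frac{-3 - 40}{2 \cdot 3}} = - \frac{6}{V + \frac{1}{2} \cdot \frac{1}{3} \left(-43\right)} = - \frac{6}{V - \frac{43}{6}} = - \frac{6}{- \frac{43}{6} + V}$)
$\frac{-12841 + 32838}{-33840 + C{\left(-80,-142 \right)}} = \frac{-12841 + 32838}{-33840 - \frac{36}{-43 + 6 \left(-142\right)}} = \frac{19997}{-33840 - \frac{36}{-43 - 852}} = \frac{19997}{-33840 - \frac{36}{-895}} = \frac{19997}{-33840 - - \frac{36}{895}} = \frac{19997}{-33840 + \frac{36}{895}} = \frac{19997}{- \frac{30286764}{895}} = 19997 \left(- \frac{895}{30286764}\right) = - \frac{17897315}{30286764}$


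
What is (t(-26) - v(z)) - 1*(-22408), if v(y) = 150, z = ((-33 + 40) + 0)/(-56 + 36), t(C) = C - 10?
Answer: 22222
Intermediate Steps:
t(C) = -10 + C
z = -7/20 (z = (7 + 0)/(-20) = 7*(-1/20) = -7/20 ≈ -0.35000)
(t(-26) - v(z)) - 1*(-22408) = ((-10 - 26) - 1*150) - 1*(-22408) = (-36 - 150) + 22408 = -186 + 22408 = 22222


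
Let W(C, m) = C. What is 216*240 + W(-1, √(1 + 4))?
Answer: 51839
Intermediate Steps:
216*240 + W(-1, √(1 + 4)) = 216*240 - 1 = 51840 - 1 = 51839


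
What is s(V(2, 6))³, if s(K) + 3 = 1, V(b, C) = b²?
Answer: -8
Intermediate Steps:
s(K) = -2 (s(K) = -3 + 1 = -2)
s(V(2, 6))³ = (-2)³ = -8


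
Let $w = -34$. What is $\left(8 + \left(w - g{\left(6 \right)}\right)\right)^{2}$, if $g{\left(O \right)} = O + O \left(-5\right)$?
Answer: $4$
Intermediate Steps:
$g{\left(O \right)} = - 4 O$ ($g{\left(O \right)} = O - 5 O = - 4 O$)
$\left(8 + \left(w - g{\left(6 \right)}\right)\right)^{2} = \left(8 - \left(34 - 24\right)\right)^{2} = \left(8 - 10\right)^{2} = \left(-2\right)^{2} = 4$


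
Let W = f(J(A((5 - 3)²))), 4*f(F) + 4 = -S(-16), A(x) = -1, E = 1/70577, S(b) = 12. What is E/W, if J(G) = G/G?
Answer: -1/282308 ≈ -3.5422e-6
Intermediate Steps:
E = 1/70577 ≈ 1.4169e-5
J(G) = 1
f(F) = -4 (f(F) = -1 + (-1*12)/4 = -1 + (¼)*(-12) = -1 - 3 = -4)
W = -4
E/W = (1/70577)/(-4) = (1/70577)*(-¼) = -1/282308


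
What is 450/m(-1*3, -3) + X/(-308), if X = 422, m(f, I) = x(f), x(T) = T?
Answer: -23311/154 ≈ -151.37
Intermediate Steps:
m(f, I) = f
450/m(-1*3, -3) + X/(-308) = 450/((-1*3)) + 422/(-308) = 450/(-3) + 422*(-1/308) = 450*(-⅓) - 211/154 = -150 - 211/154 = -23311/154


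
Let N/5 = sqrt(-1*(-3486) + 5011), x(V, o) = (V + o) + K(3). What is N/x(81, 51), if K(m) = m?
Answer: sqrt(8497)/27 ≈ 3.4140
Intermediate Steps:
x(V, o) = 3 + V + o (x(V, o) = (V + o) + 3 = 3 + V + o)
N = 5*sqrt(8497) (N = 5*sqrt(-1*(-3486) + 5011) = 5*sqrt(3486 + 5011) = 5*sqrt(8497) ≈ 460.90)
N/x(81, 51) = (5*sqrt(8497))/(3 + 81 + 51) = (5*sqrt(8497))/135 = (5*sqrt(8497))*(1/135) = sqrt(8497)/27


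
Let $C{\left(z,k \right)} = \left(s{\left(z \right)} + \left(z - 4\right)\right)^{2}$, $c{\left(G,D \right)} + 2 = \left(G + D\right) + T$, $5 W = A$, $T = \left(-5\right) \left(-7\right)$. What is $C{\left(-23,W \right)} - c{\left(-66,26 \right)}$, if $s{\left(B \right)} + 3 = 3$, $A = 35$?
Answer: $736$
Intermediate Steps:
$T = 35$
$s{\left(B \right)} = 0$ ($s{\left(B \right)} = -3 + 3 = 0$)
$W = 7$ ($W = \frac{1}{5} \cdot 35 = 7$)
$c{\left(G,D \right)} = 33 + D + G$ ($c{\left(G,D \right)} = -2 + \left(\left(G + D\right) + 35\right) = -2 + \left(\left(D + G\right) + 35\right) = -2 + \left(35 + D + G\right) = 33 + D + G$)
$C{\left(z,k \right)} = \left(-4 + z\right)^{2}$ ($C{\left(z,k \right)} = \left(0 + \left(z - 4\right)\right)^{2} = \left(0 + \left(-4 + z\right)\right)^{2} = \left(-4 + z\right)^{2}$)
$C{\left(-23,W \right)} - c{\left(-66,26 \right)} = \left(-4 - 23\right)^{2} - \left(33 + 26 - 66\right) = \left(-27\right)^{2} - -7 = 729 + 7 = 736$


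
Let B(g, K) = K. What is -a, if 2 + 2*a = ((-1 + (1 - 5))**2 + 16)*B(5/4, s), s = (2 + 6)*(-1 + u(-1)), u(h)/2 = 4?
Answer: -1147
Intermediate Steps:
u(h) = 8 (u(h) = 2*4 = 8)
s = 56 (s = (2 + 6)*(-1 + 8) = 8*7 = 56)
a = 1147 (a = -1 + (((-1 + (1 - 5))**2 + 16)*56)/2 = -1 + (((-1 - 4)**2 + 16)*56)/2 = -1 + (((-5)**2 + 16)*56)/2 = -1 + ((25 + 16)*56)/2 = -1 + (41*56)/2 = -1 + (1/2)*2296 = -1 + 1148 = 1147)
-a = -1*1147 = -1147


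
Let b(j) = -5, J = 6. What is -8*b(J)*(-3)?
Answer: -120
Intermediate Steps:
-8*b(J)*(-3) = -8*(-5)*(-3) = 40*(-3) = -120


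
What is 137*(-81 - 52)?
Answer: -18221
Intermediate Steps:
137*(-81 - 52) = 137*(-133) = -18221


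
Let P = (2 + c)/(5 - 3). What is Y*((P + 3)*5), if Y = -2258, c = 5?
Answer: -73385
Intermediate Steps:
P = 7/2 (P = (2 + 5)/(5 - 3) = 7/2 ≈ 3.5000)
Y*((P + 3)*5) = -2258*(7/2 + 3)*5 = -14677*5 = -2258*65/2 = -73385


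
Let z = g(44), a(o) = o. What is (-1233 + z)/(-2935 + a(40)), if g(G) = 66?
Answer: 389/965 ≈ 0.40311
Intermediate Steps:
z = 66
(-1233 + z)/(-2935 + a(40)) = (-1233 + 66)/(-2935 + 40) = -1167/(-2895) = -1167*(-1/2895) = 389/965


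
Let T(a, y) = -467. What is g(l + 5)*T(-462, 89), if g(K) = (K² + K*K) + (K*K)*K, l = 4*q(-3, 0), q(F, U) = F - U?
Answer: 114415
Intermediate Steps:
l = -12 (l = 4*(-3 - 1*0) = 4*(-3 + 0) = 4*(-3) = -12)
g(K) = K³ + 2*K² (g(K) = (K² + K²) + K²*K = 2*K² + K³ = K³ + 2*K²)
g(l + 5)*T(-462, 89) = ((-12 + 5)²*(2 + (-12 + 5)))*(-467) = ((-7)²*(2 - 7))*(-467) = (49*(-5))*(-467) = -245*(-467) = 114415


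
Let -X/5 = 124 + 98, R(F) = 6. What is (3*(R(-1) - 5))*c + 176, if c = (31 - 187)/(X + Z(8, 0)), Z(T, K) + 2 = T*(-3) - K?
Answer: 50101/284 ≈ 176.41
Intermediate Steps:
Z(T, K) = -2 - K - 3*T (Z(T, K) = -2 + (T*(-3) - K) = -2 + (-3*T - K) = -2 + (-K - 3*T) = -2 - K - 3*T)
X = -1110 (X = -5*(124 + 98) = -5*222 = -1110)
c = 39/284 (c = (31 - 187)/(-1110 + (-2 - 1*0 - 3*8)) = -156/(-1110 + (-2 + 0 - 24)) = -156/(-1110 - 26) = -156/(-1136) = -156*(-1/1136) = 39/284 ≈ 0.13732)
(3*(R(-1) - 5))*c + 176 = (3*(6 - 5))*(39/284) + 176 = (3*1)*(39/284) + 176 = 3*(39/284) + 176 = 117/284 + 176 = 50101/284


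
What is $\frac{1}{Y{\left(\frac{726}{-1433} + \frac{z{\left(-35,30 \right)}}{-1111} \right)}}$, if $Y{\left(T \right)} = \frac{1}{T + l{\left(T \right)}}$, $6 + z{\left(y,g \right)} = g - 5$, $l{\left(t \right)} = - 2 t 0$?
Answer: $- \frac{833813}{1592063} \approx -0.52373$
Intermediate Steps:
$l{\left(t \right)} = 0$
$z{\left(y,g \right)} = -11 + g$ ($z{\left(y,g \right)} = -6 + \left(g - 5\right) = -6 + \left(-5 + g\right) = -11 + g$)
$Y{\left(T \right)} = \frac{1}{T}$ ($Y{\left(T \right)} = \frac{1}{T + 0} = \frac{1}{T}$)
$\frac{1}{Y{\left(\frac{726}{-1433} + \frac{z{\left(-35,30 \right)}}{-1111} \right)}} = \frac{1}{\frac{1}{\frac{726}{-1433} + \frac{-11 + 30}{-1111}}} = \frac{1}{\frac{1}{726 \left(- \frac{1}{1433}\right) + 19 \left(- \frac{1}{1111}\right)}} = \frac{1}{\frac{1}{- \frac{726}{1433} - \frac{19}{1111}}} = \frac{1}{\frac{1}{- \frac{833813}{1592063}}} = \frac{1}{- \frac{1592063}{833813}} = - \frac{833813}{1592063}$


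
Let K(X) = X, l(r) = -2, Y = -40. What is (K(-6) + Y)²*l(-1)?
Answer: -4232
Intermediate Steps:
(K(-6) + Y)²*l(-1) = (-6 - 40)²*(-2) = (-46)²*(-2) = 2116*(-2) = -4232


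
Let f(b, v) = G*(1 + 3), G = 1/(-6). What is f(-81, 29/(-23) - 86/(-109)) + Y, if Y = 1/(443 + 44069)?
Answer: -89021/133536 ≈ -0.66664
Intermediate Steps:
G = -⅙ ≈ -0.16667
f(b, v) = -⅔ (f(b, v) = -(1 + 3)/6 = -⅙*4 = -⅔)
Y = 1/44512 ≈ 2.2466e-5
f(-81, 29/(-23) - 86/(-109)) + Y = -⅔ + 1/44512 = -89021/133536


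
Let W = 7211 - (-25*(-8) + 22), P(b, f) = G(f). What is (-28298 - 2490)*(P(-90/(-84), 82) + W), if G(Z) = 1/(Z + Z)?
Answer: -8822278309/41 ≈ -2.1518e+8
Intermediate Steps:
G(Z) = 1/(2*Z)
P(b, f) = 1/(2*f)
W = 6989 (W = 7211 - (200 + 22) = 7211 - 1*222 = 7211 - 222 = 6989)
(-28298 - 2490)*(P(-90/(-84), 82) + W) = (-28298 - 2490)*((1/2)/82 + 6989) = -30788*((1/2)*(1/82) + 6989) = -30788*(1/164 + 6989) = -30788*1146197/164 = -8822278309/41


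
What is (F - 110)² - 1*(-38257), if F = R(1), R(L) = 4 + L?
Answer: 49282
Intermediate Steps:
F = 5 (F = 4 + 1 = 5)
(F - 110)² - 1*(-38257) = (5 - 110)² - 1*(-38257) = (-105)² + 38257 = 11025 + 38257 = 49282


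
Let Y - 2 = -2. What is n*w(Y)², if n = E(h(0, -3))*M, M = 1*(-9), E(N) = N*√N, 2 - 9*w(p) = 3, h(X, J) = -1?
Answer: I/9 ≈ 0.11111*I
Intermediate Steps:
Y = 0 (Y = 2 - 2 = 0)
w(p) = -⅑ (w(p) = 2/9 - ⅑*3 = 2/9 - ⅓ = -⅑)
E(N) = N^(3/2)
M = -9
n = 9*I (n = (-1)^(3/2)*(-9) = -I*(-9) = 9*I ≈ 9.0*I)
n*w(Y)² = (9*I)*(-⅑)² = (9*I)*(1/81) = I/9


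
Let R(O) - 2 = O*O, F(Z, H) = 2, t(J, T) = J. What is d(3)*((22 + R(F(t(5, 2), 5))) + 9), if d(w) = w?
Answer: 111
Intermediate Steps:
R(O) = 2 + O² (R(O) = 2 + O*O = 2 + O²)
d(3)*((22 + R(F(t(5, 2), 5))) + 9) = 3*((22 + (2 + 2²)) + 9) = 3*((22 + (2 + 4)) + 9) = 3*((22 + 6) + 9) = 3*(28 + 9) = 3*37 = 111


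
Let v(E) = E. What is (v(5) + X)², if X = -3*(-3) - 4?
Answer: 100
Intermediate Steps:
X = 5 (X = 9 - 4 = 5)
(v(5) + X)² = (5 + 5)² = 10² = 100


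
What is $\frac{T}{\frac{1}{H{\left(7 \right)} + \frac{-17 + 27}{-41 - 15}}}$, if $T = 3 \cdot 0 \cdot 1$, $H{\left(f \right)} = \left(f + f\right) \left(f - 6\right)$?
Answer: $0$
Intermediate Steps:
$H{\left(f \right)} = 2 f \left(-6 + f\right)$
$T = 0$ ($T = 0 \cdot 1 = 0$)
$\frac{T}{\frac{1}{H{\left(7 \right)} + \frac{-17 + 27}{-41 - 15}}} = \frac{1}{\frac{1}{2 \cdot 7 \left(-6 + 7\right) + \frac{-17 + 27}{-41 - 15}}} \cdot 0 = \frac{1}{\frac{1}{2 \cdot 7 \cdot 1 + \frac{10}{-56}}} \cdot 0 = \frac{1}{\frac{1}{14 + 10 \left(- \frac{1}{56}\right)}} 0 = \frac{1}{\frac{1}{14 - \frac{5}{28}}} \cdot 0 = \frac{1}{\frac{1}{\frac{387}{28}}} \cdot 0 = \frac{1}{\frac{28}{387}} \cdot 0 = \frac{387}{28} \cdot 0 = 0$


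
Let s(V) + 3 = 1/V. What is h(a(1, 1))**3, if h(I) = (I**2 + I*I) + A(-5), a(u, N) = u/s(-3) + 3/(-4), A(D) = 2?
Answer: 594823321/8000000 ≈ 74.353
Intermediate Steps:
s(V) = -3 + 1/V
a(u, N) = -3/4 - 3*u/10 (a(u, N) = u/(-3 + 1/(-3)) + 3/(-4) = u/(-3 - 1/3) + 3*(-1/4) = u/(-10/3) - 3/4 = u*(-3/10) - 3/4 = -3*u/10 - 3/4 = -3/4 - 3*u/10)
h(I) = 2 + 2*I**2 (h(I) = (I**2 + I*I) + 2 = (I**2 + I**2) + 2 = 2*I**2 + 2 = 2 + 2*I**2)
h(a(1, 1))**3 = (2 + 2*(-3/4 - 3/10*1)**2)**3 = (2 + 2*(-3/4 - 3/10)**2)**3 = (2 + 2*(-21/20)**2)**3 = (2 + 2*(441/400))**3 = (2 + 441/200)**3 = (841/200)**3 = 594823321/8000000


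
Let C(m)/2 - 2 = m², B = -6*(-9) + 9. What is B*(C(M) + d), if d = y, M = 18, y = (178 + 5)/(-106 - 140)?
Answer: 3364389/82 ≈ 41029.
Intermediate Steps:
y = -61/82 (y = 183/(-246) = 183*(-1/246) = -61/82 ≈ -0.74390)
B = 63 (B = 54 + 9 = 63)
d = -61/82 ≈ -0.74390
C(m) = 4 + 2*m²
B*(C(M) + d) = 63*((4 + 2*18²) - 61/82) = 63*((4 + 2*324) - 61/82) = 63*((4 + 648) - 61/82) = 63*(652 - 61/82) = 63*(53403/82) = 3364389/82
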